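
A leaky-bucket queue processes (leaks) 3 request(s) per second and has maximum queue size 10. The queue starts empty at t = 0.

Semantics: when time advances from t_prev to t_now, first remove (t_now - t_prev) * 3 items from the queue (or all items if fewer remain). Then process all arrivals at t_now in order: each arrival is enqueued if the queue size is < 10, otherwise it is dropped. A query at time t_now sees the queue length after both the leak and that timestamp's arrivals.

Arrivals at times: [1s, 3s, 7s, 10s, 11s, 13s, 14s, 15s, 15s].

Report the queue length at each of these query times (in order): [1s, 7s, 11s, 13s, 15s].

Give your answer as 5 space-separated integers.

Queue lengths at query times:
  query t=1s: backlog = 1
  query t=7s: backlog = 1
  query t=11s: backlog = 1
  query t=13s: backlog = 1
  query t=15s: backlog = 2

Answer: 1 1 1 1 2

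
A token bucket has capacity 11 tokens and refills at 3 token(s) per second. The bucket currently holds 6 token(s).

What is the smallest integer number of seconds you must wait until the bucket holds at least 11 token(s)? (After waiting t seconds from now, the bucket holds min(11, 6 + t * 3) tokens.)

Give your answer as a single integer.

Need 6 + t * 3 >= 11, so t >= 5/3.
Smallest integer t = ceil(5/3) = 2.

Answer: 2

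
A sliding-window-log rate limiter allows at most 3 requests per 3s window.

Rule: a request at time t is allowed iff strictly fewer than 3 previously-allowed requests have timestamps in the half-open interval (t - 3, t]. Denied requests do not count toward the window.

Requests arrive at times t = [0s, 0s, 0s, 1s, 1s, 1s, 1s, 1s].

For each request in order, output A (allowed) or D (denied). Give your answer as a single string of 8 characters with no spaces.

Tracking allowed requests in the window:
  req#1 t=0s: ALLOW
  req#2 t=0s: ALLOW
  req#3 t=0s: ALLOW
  req#4 t=1s: DENY
  req#5 t=1s: DENY
  req#6 t=1s: DENY
  req#7 t=1s: DENY
  req#8 t=1s: DENY

Answer: AAADDDDD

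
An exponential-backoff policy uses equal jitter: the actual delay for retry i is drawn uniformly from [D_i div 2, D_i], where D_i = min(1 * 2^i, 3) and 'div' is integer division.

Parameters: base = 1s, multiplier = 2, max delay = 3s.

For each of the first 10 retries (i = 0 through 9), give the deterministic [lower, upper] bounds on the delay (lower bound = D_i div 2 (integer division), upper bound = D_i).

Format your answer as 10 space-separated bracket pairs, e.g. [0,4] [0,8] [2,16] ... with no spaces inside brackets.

Computing bounds per retry:
  i=0: D_i=min(1*2^0,3)=1, bounds=[0,1]
  i=1: D_i=min(1*2^1,3)=2, bounds=[1,2]
  i=2: D_i=min(1*2^2,3)=3, bounds=[1,3]
  i=3: D_i=min(1*2^3,3)=3, bounds=[1,3]
  i=4: D_i=min(1*2^4,3)=3, bounds=[1,3]
  i=5: D_i=min(1*2^5,3)=3, bounds=[1,3]
  i=6: D_i=min(1*2^6,3)=3, bounds=[1,3]
  i=7: D_i=min(1*2^7,3)=3, bounds=[1,3]
  i=8: D_i=min(1*2^8,3)=3, bounds=[1,3]
  i=9: D_i=min(1*2^9,3)=3, bounds=[1,3]

Answer: [0,1] [1,2] [1,3] [1,3] [1,3] [1,3] [1,3] [1,3] [1,3] [1,3]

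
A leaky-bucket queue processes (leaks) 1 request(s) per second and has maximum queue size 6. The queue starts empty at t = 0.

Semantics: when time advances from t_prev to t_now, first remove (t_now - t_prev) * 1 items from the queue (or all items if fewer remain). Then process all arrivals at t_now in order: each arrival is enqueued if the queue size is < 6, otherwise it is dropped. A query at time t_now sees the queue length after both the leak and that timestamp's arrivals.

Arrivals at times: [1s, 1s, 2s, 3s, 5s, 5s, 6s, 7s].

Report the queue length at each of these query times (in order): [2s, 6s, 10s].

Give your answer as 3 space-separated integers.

Queue lengths at query times:
  query t=2s: backlog = 2
  query t=6s: backlog = 2
  query t=10s: backlog = 0

Answer: 2 2 0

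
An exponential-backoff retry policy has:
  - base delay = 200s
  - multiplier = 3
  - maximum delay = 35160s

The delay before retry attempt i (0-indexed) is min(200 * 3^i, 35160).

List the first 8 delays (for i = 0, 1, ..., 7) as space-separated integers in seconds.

Computing each delay:
  i=0: min(200*3^0, 35160) = 200
  i=1: min(200*3^1, 35160) = 600
  i=2: min(200*3^2, 35160) = 1800
  i=3: min(200*3^3, 35160) = 5400
  i=4: min(200*3^4, 35160) = 16200
  i=5: min(200*3^5, 35160) = 35160
  i=6: min(200*3^6, 35160) = 35160
  i=7: min(200*3^7, 35160) = 35160

Answer: 200 600 1800 5400 16200 35160 35160 35160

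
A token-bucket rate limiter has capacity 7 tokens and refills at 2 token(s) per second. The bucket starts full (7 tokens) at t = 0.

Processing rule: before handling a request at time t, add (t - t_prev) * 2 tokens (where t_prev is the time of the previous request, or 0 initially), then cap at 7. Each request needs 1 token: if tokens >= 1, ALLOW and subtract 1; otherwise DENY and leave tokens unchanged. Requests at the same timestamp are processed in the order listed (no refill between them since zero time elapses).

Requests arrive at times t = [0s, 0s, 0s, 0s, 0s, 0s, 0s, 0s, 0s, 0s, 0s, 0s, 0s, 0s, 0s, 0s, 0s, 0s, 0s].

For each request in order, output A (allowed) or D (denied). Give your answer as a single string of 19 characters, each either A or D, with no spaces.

Answer: AAAAAAADDDDDDDDDDDD

Derivation:
Simulating step by step:
  req#1 t=0s: ALLOW
  req#2 t=0s: ALLOW
  req#3 t=0s: ALLOW
  req#4 t=0s: ALLOW
  req#5 t=0s: ALLOW
  req#6 t=0s: ALLOW
  req#7 t=0s: ALLOW
  req#8 t=0s: DENY
  req#9 t=0s: DENY
  req#10 t=0s: DENY
  req#11 t=0s: DENY
  req#12 t=0s: DENY
  req#13 t=0s: DENY
  req#14 t=0s: DENY
  req#15 t=0s: DENY
  req#16 t=0s: DENY
  req#17 t=0s: DENY
  req#18 t=0s: DENY
  req#19 t=0s: DENY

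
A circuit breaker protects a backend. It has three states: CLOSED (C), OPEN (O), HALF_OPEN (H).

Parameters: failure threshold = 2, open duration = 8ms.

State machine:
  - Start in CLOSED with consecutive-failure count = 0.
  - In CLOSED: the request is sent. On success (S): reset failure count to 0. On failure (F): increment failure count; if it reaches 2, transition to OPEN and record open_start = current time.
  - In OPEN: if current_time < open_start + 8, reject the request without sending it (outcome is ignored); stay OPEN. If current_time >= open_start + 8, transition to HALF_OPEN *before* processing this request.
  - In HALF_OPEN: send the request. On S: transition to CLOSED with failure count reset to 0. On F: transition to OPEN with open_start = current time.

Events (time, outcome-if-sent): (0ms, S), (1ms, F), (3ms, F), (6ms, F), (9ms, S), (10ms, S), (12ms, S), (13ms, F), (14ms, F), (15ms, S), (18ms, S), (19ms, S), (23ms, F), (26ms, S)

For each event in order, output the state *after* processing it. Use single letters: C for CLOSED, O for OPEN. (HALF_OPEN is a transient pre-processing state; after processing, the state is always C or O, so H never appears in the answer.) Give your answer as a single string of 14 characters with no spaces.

State after each event:
  event#1 t=0ms outcome=S: state=CLOSED
  event#2 t=1ms outcome=F: state=CLOSED
  event#3 t=3ms outcome=F: state=OPEN
  event#4 t=6ms outcome=F: state=OPEN
  event#5 t=9ms outcome=S: state=OPEN
  event#6 t=10ms outcome=S: state=OPEN
  event#7 t=12ms outcome=S: state=CLOSED
  event#8 t=13ms outcome=F: state=CLOSED
  event#9 t=14ms outcome=F: state=OPEN
  event#10 t=15ms outcome=S: state=OPEN
  event#11 t=18ms outcome=S: state=OPEN
  event#12 t=19ms outcome=S: state=OPEN
  event#13 t=23ms outcome=F: state=OPEN
  event#14 t=26ms outcome=S: state=OPEN

Answer: CCOOOOCCOOOOOO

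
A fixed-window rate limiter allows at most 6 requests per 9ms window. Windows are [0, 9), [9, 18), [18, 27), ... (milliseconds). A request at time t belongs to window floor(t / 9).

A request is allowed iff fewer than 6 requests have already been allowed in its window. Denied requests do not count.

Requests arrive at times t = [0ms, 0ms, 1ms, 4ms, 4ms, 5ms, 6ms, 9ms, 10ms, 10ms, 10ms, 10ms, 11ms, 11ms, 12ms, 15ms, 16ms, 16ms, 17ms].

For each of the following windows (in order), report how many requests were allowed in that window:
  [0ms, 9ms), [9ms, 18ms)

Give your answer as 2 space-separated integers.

Answer: 6 6

Derivation:
Processing requests:
  req#1 t=0ms (window 0): ALLOW
  req#2 t=0ms (window 0): ALLOW
  req#3 t=1ms (window 0): ALLOW
  req#4 t=4ms (window 0): ALLOW
  req#5 t=4ms (window 0): ALLOW
  req#6 t=5ms (window 0): ALLOW
  req#7 t=6ms (window 0): DENY
  req#8 t=9ms (window 1): ALLOW
  req#9 t=10ms (window 1): ALLOW
  req#10 t=10ms (window 1): ALLOW
  req#11 t=10ms (window 1): ALLOW
  req#12 t=10ms (window 1): ALLOW
  req#13 t=11ms (window 1): ALLOW
  req#14 t=11ms (window 1): DENY
  req#15 t=12ms (window 1): DENY
  req#16 t=15ms (window 1): DENY
  req#17 t=16ms (window 1): DENY
  req#18 t=16ms (window 1): DENY
  req#19 t=17ms (window 1): DENY

Allowed counts by window: 6 6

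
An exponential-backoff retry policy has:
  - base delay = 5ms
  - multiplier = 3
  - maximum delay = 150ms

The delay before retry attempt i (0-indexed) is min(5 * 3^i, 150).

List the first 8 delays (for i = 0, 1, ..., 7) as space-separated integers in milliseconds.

Computing each delay:
  i=0: min(5*3^0, 150) = 5
  i=1: min(5*3^1, 150) = 15
  i=2: min(5*3^2, 150) = 45
  i=3: min(5*3^3, 150) = 135
  i=4: min(5*3^4, 150) = 150
  i=5: min(5*3^5, 150) = 150
  i=6: min(5*3^6, 150) = 150
  i=7: min(5*3^7, 150) = 150

Answer: 5 15 45 135 150 150 150 150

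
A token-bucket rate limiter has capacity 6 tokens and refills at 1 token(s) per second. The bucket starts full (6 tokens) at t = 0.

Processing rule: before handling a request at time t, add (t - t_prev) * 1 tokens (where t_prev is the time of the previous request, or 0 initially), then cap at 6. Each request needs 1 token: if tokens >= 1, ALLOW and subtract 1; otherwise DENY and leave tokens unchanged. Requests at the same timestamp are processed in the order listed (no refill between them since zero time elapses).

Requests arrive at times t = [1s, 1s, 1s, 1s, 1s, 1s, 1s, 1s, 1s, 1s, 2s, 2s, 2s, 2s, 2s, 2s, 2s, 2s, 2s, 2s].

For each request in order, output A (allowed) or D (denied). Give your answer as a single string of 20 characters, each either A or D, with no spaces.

Simulating step by step:
  req#1 t=1s: ALLOW
  req#2 t=1s: ALLOW
  req#3 t=1s: ALLOW
  req#4 t=1s: ALLOW
  req#5 t=1s: ALLOW
  req#6 t=1s: ALLOW
  req#7 t=1s: DENY
  req#8 t=1s: DENY
  req#9 t=1s: DENY
  req#10 t=1s: DENY
  req#11 t=2s: ALLOW
  req#12 t=2s: DENY
  req#13 t=2s: DENY
  req#14 t=2s: DENY
  req#15 t=2s: DENY
  req#16 t=2s: DENY
  req#17 t=2s: DENY
  req#18 t=2s: DENY
  req#19 t=2s: DENY
  req#20 t=2s: DENY

Answer: AAAAAADDDDADDDDDDDDD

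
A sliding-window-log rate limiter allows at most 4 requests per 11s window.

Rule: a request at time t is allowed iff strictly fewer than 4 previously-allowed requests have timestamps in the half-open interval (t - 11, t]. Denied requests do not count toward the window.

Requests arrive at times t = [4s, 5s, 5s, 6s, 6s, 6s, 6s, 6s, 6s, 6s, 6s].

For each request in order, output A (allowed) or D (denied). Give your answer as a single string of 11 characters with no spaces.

Tracking allowed requests in the window:
  req#1 t=4s: ALLOW
  req#2 t=5s: ALLOW
  req#3 t=5s: ALLOW
  req#4 t=6s: ALLOW
  req#5 t=6s: DENY
  req#6 t=6s: DENY
  req#7 t=6s: DENY
  req#8 t=6s: DENY
  req#9 t=6s: DENY
  req#10 t=6s: DENY
  req#11 t=6s: DENY

Answer: AAAADDDDDDD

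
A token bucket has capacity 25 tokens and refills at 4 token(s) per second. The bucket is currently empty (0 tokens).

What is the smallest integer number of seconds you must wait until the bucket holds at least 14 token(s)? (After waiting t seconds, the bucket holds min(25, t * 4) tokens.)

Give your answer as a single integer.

Need t * 4 >= 14, so t >= 14/4.
Smallest integer t = ceil(14/4) = 4.

Answer: 4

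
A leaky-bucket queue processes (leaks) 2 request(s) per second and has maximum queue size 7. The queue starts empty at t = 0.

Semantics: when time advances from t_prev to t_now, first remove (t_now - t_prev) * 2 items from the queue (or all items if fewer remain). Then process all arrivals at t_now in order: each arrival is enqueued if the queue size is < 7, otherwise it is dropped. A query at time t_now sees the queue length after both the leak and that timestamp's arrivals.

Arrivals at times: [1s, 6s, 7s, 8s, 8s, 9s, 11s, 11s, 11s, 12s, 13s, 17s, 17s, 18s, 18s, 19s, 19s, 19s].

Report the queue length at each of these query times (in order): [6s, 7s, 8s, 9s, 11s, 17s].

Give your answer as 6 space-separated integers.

Queue lengths at query times:
  query t=6s: backlog = 1
  query t=7s: backlog = 1
  query t=8s: backlog = 2
  query t=9s: backlog = 1
  query t=11s: backlog = 3
  query t=17s: backlog = 2

Answer: 1 1 2 1 3 2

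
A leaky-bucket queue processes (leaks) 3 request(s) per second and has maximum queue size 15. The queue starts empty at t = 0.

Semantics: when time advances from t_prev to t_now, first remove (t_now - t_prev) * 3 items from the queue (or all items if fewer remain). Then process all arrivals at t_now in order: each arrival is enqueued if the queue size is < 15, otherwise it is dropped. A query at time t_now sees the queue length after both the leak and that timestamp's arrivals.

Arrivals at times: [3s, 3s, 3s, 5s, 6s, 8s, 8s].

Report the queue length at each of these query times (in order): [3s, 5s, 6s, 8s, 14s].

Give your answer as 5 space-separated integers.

Queue lengths at query times:
  query t=3s: backlog = 3
  query t=5s: backlog = 1
  query t=6s: backlog = 1
  query t=8s: backlog = 2
  query t=14s: backlog = 0

Answer: 3 1 1 2 0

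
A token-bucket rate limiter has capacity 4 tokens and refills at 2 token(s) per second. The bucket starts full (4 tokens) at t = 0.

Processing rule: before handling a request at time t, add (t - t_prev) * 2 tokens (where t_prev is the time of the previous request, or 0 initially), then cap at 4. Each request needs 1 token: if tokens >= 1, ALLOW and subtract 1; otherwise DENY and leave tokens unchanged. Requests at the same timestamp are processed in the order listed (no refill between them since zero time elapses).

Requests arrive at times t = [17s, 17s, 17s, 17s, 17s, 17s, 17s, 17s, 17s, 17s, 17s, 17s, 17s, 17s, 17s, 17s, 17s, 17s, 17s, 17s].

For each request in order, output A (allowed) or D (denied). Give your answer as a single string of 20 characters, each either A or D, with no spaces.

Answer: AAAADDDDDDDDDDDDDDDD

Derivation:
Simulating step by step:
  req#1 t=17s: ALLOW
  req#2 t=17s: ALLOW
  req#3 t=17s: ALLOW
  req#4 t=17s: ALLOW
  req#5 t=17s: DENY
  req#6 t=17s: DENY
  req#7 t=17s: DENY
  req#8 t=17s: DENY
  req#9 t=17s: DENY
  req#10 t=17s: DENY
  req#11 t=17s: DENY
  req#12 t=17s: DENY
  req#13 t=17s: DENY
  req#14 t=17s: DENY
  req#15 t=17s: DENY
  req#16 t=17s: DENY
  req#17 t=17s: DENY
  req#18 t=17s: DENY
  req#19 t=17s: DENY
  req#20 t=17s: DENY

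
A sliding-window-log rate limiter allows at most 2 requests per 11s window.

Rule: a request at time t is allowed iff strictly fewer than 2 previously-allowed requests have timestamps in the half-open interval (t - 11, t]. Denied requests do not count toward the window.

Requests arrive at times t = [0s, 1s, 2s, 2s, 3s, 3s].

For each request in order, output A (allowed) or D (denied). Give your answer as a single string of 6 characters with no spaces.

Answer: AADDDD

Derivation:
Tracking allowed requests in the window:
  req#1 t=0s: ALLOW
  req#2 t=1s: ALLOW
  req#3 t=2s: DENY
  req#4 t=2s: DENY
  req#5 t=3s: DENY
  req#6 t=3s: DENY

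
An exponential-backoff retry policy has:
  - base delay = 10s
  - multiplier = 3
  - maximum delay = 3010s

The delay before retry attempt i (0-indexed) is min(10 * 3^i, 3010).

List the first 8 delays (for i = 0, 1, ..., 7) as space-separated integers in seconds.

Computing each delay:
  i=0: min(10*3^0, 3010) = 10
  i=1: min(10*3^1, 3010) = 30
  i=2: min(10*3^2, 3010) = 90
  i=3: min(10*3^3, 3010) = 270
  i=4: min(10*3^4, 3010) = 810
  i=5: min(10*3^5, 3010) = 2430
  i=6: min(10*3^6, 3010) = 3010
  i=7: min(10*3^7, 3010) = 3010

Answer: 10 30 90 270 810 2430 3010 3010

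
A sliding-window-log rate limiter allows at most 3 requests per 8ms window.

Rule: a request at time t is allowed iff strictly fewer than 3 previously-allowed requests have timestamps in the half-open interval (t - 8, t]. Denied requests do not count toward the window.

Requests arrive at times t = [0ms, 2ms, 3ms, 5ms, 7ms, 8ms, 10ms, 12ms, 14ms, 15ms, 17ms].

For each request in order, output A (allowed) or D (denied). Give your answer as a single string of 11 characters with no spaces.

Answer: AAADDAAADDA

Derivation:
Tracking allowed requests in the window:
  req#1 t=0ms: ALLOW
  req#2 t=2ms: ALLOW
  req#3 t=3ms: ALLOW
  req#4 t=5ms: DENY
  req#5 t=7ms: DENY
  req#6 t=8ms: ALLOW
  req#7 t=10ms: ALLOW
  req#8 t=12ms: ALLOW
  req#9 t=14ms: DENY
  req#10 t=15ms: DENY
  req#11 t=17ms: ALLOW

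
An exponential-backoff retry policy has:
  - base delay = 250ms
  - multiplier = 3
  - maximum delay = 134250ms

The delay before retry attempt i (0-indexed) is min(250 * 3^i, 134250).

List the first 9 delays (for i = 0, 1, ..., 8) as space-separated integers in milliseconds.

Computing each delay:
  i=0: min(250*3^0, 134250) = 250
  i=1: min(250*3^1, 134250) = 750
  i=2: min(250*3^2, 134250) = 2250
  i=3: min(250*3^3, 134250) = 6750
  i=4: min(250*3^4, 134250) = 20250
  i=5: min(250*3^5, 134250) = 60750
  i=6: min(250*3^6, 134250) = 134250
  i=7: min(250*3^7, 134250) = 134250
  i=8: min(250*3^8, 134250) = 134250

Answer: 250 750 2250 6750 20250 60750 134250 134250 134250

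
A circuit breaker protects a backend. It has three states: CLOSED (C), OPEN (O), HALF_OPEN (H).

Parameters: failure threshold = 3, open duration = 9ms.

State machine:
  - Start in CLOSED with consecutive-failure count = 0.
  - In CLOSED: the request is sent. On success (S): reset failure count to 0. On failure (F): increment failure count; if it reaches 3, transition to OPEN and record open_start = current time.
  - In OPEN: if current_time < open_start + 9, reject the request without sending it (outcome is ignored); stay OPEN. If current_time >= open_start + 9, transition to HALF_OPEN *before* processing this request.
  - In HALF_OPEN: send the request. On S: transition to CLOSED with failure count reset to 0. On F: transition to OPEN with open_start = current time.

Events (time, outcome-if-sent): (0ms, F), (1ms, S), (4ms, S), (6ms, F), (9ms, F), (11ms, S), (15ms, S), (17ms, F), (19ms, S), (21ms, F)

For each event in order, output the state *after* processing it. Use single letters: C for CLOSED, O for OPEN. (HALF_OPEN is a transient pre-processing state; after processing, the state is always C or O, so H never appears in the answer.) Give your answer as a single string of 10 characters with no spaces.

Answer: CCCCCCCCCC

Derivation:
State after each event:
  event#1 t=0ms outcome=F: state=CLOSED
  event#2 t=1ms outcome=S: state=CLOSED
  event#3 t=4ms outcome=S: state=CLOSED
  event#4 t=6ms outcome=F: state=CLOSED
  event#5 t=9ms outcome=F: state=CLOSED
  event#6 t=11ms outcome=S: state=CLOSED
  event#7 t=15ms outcome=S: state=CLOSED
  event#8 t=17ms outcome=F: state=CLOSED
  event#9 t=19ms outcome=S: state=CLOSED
  event#10 t=21ms outcome=F: state=CLOSED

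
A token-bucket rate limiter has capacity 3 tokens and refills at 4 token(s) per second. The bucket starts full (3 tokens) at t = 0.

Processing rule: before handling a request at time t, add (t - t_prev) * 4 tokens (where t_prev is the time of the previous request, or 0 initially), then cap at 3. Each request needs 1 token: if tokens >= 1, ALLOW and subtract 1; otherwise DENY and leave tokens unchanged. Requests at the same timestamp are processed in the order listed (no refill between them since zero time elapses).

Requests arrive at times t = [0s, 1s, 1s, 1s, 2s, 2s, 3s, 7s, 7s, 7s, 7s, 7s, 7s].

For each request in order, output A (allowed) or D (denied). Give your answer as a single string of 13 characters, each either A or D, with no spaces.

Answer: AAAAAAAAAADDD

Derivation:
Simulating step by step:
  req#1 t=0s: ALLOW
  req#2 t=1s: ALLOW
  req#3 t=1s: ALLOW
  req#4 t=1s: ALLOW
  req#5 t=2s: ALLOW
  req#6 t=2s: ALLOW
  req#7 t=3s: ALLOW
  req#8 t=7s: ALLOW
  req#9 t=7s: ALLOW
  req#10 t=7s: ALLOW
  req#11 t=7s: DENY
  req#12 t=7s: DENY
  req#13 t=7s: DENY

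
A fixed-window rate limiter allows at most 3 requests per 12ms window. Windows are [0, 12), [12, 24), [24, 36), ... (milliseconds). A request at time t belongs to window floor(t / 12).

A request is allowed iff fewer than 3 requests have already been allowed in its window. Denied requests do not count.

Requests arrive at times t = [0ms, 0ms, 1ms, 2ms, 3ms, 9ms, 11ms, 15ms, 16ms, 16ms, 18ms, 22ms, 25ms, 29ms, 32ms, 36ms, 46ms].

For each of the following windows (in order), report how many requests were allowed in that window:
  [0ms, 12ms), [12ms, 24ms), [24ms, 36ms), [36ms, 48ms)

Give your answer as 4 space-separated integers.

Answer: 3 3 3 2

Derivation:
Processing requests:
  req#1 t=0ms (window 0): ALLOW
  req#2 t=0ms (window 0): ALLOW
  req#3 t=1ms (window 0): ALLOW
  req#4 t=2ms (window 0): DENY
  req#5 t=3ms (window 0): DENY
  req#6 t=9ms (window 0): DENY
  req#7 t=11ms (window 0): DENY
  req#8 t=15ms (window 1): ALLOW
  req#9 t=16ms (window 1): ALLOW
  req#10 t=16ms (window 1): ALLOW
  req#11 t=18ms (window 1): DENY
  req#12 t=22ms (window 1): DENY
  req#13 t=25ms (window 2): ALLOW
  req#14 t=29ms (window 2): ALLOW
  req#15 t=32ms (window 2): ALLOW
  req#16 t=36ms (window 3): ALLOW
  req#17 t=46ms (window 3): ALLOW

Allowed counts by window: 3 3 3 2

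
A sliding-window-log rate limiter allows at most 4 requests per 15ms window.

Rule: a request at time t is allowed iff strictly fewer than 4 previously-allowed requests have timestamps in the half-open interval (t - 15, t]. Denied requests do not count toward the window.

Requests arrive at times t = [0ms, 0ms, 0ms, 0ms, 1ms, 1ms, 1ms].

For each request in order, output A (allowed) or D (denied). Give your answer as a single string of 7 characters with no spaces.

Answer: AAAADDD

Derivation:
Tracking allowed requests in the window:
  req#1 t=0ms: ALLOW
  req#2 t=0ms: ALLOW
  req#3 t=0ms: ALLOW
  req#4 t=0ms: ALLOW
  req#5 t=1ms: DENY
  req#6 t=1ms: DENY
  req#7 t=1ms: DENY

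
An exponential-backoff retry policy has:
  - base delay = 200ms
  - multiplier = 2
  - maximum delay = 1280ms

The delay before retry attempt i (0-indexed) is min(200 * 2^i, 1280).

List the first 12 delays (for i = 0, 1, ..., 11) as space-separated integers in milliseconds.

Answer: 200 400 800 1280 1280 1280 1280 1280 1280 1280 1280 1280

Derivation:
Computing each delay:
  i=0: min(200*2^0, 1280) = 200
  i=1: min(200*2^1, 1280) = 400
  i=2: min(200*2^2, 1280) = 800
  i=3: min(200*2^3, 1280) = 1280
  i=4: min(200*2^4, 1280) = 1280
  i=5: min(200*2^5, 1280) = 1280
  i=6: min(200*2^6, 1280) = 1280
  i=7: min(200*2^7, 1280) = 1280
  i=8: min(200*2^8, 1280) = 1280
  i=9: min(200*2^9, 1280) = 1280
  i=10: min(200*2^10, 1280) = 1280
  i=11: min(200*2^11, 1280) = 1280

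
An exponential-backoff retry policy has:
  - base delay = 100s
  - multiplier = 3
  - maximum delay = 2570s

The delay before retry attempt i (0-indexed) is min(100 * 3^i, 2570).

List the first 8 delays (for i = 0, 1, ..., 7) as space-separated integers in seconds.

Answer: 100 300 900 2570 2570 2570 2570 2570

Derivation:
Computing each delay:
  i=0: min(100*3^0, 2570) = 100
  i=1: min(100*3^1, 2570) = 300
  i=2: min(100*3^2, 2570) = 900
  i=3: min(100*3^3, 2570) = 2570
  i=4: min(100*3^4, 2570) = 2570
  i=5: min(100*3^5, 2570) = 2570
  i=6: min(100*3^6, 2570) = 2570
  i=7: min(100*3^7, 2570) = 2570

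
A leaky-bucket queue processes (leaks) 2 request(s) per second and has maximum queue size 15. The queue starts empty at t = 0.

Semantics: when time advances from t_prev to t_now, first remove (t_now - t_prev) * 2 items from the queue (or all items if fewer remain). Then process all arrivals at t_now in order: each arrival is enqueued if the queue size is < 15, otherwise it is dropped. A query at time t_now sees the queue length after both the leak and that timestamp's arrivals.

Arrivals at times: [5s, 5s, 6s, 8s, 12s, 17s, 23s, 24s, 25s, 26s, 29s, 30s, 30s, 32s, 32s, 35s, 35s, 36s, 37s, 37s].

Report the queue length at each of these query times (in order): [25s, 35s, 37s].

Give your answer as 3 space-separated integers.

Answer: 1 2 2

Derivation:
Queue lengths at query times:
  query t=25s: backlog = 1
  query t=35s: backlog = 2
  query t=37s: backlog = 2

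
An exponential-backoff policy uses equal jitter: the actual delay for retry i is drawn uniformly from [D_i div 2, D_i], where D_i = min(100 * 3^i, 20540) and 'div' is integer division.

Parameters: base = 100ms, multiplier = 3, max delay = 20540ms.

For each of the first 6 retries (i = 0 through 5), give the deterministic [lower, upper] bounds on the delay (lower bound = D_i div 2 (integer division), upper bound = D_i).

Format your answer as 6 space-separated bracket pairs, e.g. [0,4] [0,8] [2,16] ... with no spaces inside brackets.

Answer: [50,100] [150,300] [450,900] [1350,2700] [4050,8100] [10270,20540]

Derivation:
Computing bounds per retry:
  i=0: D_i=min(100*3^0,20540)=100, bounds=[50,100]
  i=1: D_i=min(100*3^1,20540)=300, bounds=[150,300]
  i=2: D_i=min(100*3^2,20540)=900, bounds=[450,900]
  i=3: D_i=min(100*3^3,20540)=2700, bounds=[1350,2700]
  i=4: D_i=min(100*3^4,20540)=8100, bounds=[4050,8100]
  i=5: D_i=min(100*3^5,20540)=20540, bounds=[10270,20540]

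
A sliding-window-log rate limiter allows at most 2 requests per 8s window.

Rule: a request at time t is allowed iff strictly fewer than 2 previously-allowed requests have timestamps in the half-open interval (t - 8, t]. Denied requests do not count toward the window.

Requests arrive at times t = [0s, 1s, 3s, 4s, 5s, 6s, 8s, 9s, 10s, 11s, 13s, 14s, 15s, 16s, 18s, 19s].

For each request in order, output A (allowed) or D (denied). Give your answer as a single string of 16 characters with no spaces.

Tracking allowed requests in the window:
  req#1 t=0s: ALLOW
  req#2 t=1s: ALLOW
  req#3 t=3s: DENY
  req#4 t=4s: DENY
  req#5 t=5s: DENY
  req#6 t=6s: DENY
  req#7 t=8s: ALLOW
  req#8 t=9s: ALLOW
  req#9 t=10s: DENY
  req#10 t=11s: DENY
  req#11 t=13s: DENY
  req#12 t=14s: DENY
  req#13 t=15s: DENY
  req#14 t=16s: ALLOW
  req#15 t=18s: ALLOW
  req#16 t=19s: DENY

Answer: AADDDDAADDDDDAAD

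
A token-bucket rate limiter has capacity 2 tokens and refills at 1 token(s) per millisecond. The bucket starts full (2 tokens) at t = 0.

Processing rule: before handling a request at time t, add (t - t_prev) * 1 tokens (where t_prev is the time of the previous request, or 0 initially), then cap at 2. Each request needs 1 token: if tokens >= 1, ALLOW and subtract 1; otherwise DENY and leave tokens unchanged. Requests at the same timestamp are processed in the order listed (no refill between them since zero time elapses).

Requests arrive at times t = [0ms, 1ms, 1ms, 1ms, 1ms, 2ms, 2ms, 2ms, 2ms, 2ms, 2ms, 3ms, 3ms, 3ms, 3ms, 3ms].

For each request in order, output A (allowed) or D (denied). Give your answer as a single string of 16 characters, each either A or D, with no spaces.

Answer: AAADDADDDDDADDDD

Derivation:
Simulating step by step:
  req#1 t=0ms: ALLOW
  req#2 t=1ms: ALLOW
  req#3 t=1ms: ALLOW
  req#4 t=1ms: DENY
  req#5 t=1ms: DENY
  req#6 t=2ms: ALLOW
  req#7 t=2ms: DENY
  req#8 t=2ms: DENY
  req#9 t=2ms: DENY
  req#10 t=2ms: DENY
  req#11 t=2ms: DENY
  req#12 t=3ms: ALLOW
  req#13 t=3ms: DENY
  req#14 t=3ms: DENY
  req#15 t=3ms: DENY
  req#16 t=3ms: DENY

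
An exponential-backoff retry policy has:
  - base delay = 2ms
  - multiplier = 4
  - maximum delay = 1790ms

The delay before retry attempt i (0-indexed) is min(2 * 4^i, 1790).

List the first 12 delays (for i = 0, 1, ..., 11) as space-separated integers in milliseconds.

Answer: 2 8 32 128 512 1790 1790 1790 1790 1790 1790 1790

Derivation:
Computing each delay:
  i=0: min(2*4^0, 1790) = 2
  i=1: min(2*4^1, 1790) = 8
  i=2: min(2*4^2, 1790) = 32
  i=3: min(2*4^3, 1790) = 128
  i=4: min(2*4^4, 1790) = 512
  i=5: min(2*4^5, 1790) = 1790
  i=6: min(2*4^6, 1790) = 1790
  i=7: min(2*4^7, 1790) = 1790
  i=8: min(2*4^8, 1790) = 1790
  i=9: min(2*4^9, 1790) = 1790
  i=10: min(2*4^10, 1790) = 1790
  i=11: min(2*4^11, 1790) = 1790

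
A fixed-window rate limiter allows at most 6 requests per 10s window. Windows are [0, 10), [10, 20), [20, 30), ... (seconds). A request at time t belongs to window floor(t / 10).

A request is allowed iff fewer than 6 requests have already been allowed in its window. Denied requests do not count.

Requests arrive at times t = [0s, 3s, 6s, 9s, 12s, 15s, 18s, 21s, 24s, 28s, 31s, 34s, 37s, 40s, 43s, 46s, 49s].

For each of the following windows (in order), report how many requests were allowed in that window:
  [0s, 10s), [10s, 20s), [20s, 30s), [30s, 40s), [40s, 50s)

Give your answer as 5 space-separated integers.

Processing requests:
  req#1 t=0s (window 0): ALLOW
  req#2 t=3s (window 0): ALLOW
  req#3 t=6s (window 0): ALLOW
  req#4 t=9s (window 0): ALLOW
  req#5 t=12s (window 1): ALLOW
  req#6 t=15s (window 1): ALLOW
  req#7 t=18s (window 1): ALLOW
  req#8 t=21s (window 2): ALLOW
  req#9 t=24s (window 2): ALLOW
  req#10 t=28s (window 2): ALLOW
  req#11 t=31s (window 3): ALLOW
  req#12 t=34s (window 3): ALLOW
  req#13 t=37s (window 3): ALLOW
  req#14 t=40s (window 4): ALLOW
  req#15 t=43s (window 4): ALLOW
  req#16 t=46s (window 4): ALLOW
  req#17 t=49s (window 4): ALLOW

Allowed counts by window: 4 3 3 3 4

Answer: 4 3 3 3 4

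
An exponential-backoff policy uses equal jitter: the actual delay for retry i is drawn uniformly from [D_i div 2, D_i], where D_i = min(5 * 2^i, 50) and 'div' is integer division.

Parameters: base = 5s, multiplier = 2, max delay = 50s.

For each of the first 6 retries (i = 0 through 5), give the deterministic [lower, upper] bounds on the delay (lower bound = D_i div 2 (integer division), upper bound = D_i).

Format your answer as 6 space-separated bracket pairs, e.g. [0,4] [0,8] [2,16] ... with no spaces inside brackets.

Answer: [2,5] [5,10] [10,20] [20,40] [25,50] [25,50]

Derivation:
Computing bounds per retry:
  i=0: D_i=min(5*2^0,50)=5, bounds=[2,5]
  i=1: D_i=min(5*2^1,50)=10, bounds=[5,10]
  i=2: D_i=min(5*2^2,50)=20, bounds=[10,20]
  i=3: D_i=min(5*2^3,50)=40, bounds=[20,40]
  i=4: D_i=min(5*2^4,50)=50, bounds=[25,50]
  i=5: D_i=min(5*2^5,50)=50, bounds=[25,50]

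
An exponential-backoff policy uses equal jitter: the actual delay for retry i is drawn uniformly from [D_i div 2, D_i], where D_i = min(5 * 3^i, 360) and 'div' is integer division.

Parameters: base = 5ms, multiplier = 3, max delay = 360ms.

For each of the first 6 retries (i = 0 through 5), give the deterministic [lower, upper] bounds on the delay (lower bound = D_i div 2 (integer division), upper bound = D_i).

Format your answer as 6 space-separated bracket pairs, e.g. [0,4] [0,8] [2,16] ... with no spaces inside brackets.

Computing bounds per retry:
  i=0: D_i=min(5*3^0,360)=5, bounds=[2,5]
  i=1: D_i=min(5*3^1,360)=15, bounds=[7,15]
  i=2: D_i=min(5*3^2,360)=45, bounds=[22,45]
  i=3: D_i=min(5*3^3,360)=135, bounds=[67,135]
  i=4: D_i=min(5*3^4,360)=360, bounds=[180,360]
  i=5: D_i=min(5*3^5,360)=360, bounds=[180,360]

Answer: [2,5] [7,15] [22,45] [67,135] [180,360] [180,360]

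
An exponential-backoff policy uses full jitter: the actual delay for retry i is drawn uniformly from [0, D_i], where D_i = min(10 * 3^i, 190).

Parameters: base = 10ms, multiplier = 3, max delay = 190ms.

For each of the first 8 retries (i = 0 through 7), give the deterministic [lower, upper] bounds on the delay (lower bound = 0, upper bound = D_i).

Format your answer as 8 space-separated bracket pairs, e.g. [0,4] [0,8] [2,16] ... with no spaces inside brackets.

Answer: [0,10] [0,30] [0,90] [0,190] [0,190] [0,190] [0,190] [0,190]

Derivation:
Computing bounds per retry:
  i=0: D_i=min(10*3^0,190)=10, bounds=[0,10]
  i=1: D_i=min(10*3^1,190)=30, bounds=[0,30]
  i=2: D_i=min(10*3^2,190)=90, bounds=[0,90]
  i=3: D_i=min(10*3^3,190)=190, bounds=[0,190]
  i=4: D_i=min(10*3^4,190)=190, bounds=[0,190]
  i=5: D_i=min(10*3^5,190)=190, bounds=[0,190]
  i=6: D_i=min(10*3^6,190)=190, bounds=[0,190]
  i=7: D_i=min(10*3^7,190)=190, bounds=[0,190]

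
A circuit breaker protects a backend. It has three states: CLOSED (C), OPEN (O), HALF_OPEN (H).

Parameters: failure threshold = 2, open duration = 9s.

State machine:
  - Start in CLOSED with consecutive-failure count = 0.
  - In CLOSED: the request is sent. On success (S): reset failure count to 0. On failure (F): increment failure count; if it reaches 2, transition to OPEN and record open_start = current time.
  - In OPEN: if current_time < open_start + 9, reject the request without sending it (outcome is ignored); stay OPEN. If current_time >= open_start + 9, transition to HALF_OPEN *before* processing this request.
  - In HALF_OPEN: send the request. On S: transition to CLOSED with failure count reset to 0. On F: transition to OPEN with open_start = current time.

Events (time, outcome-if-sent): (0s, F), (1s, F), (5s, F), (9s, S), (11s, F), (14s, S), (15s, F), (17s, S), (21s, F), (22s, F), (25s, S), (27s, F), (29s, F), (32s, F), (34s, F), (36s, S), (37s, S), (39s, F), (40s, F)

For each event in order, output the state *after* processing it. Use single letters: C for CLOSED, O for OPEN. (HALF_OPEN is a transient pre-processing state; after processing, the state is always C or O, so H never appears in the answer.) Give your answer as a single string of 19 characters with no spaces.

State after each event:
  event#1 t=0s outcome=F: state=CLOSED
  event#2 t=1s outcome=F: state=OPEN
  event#3 t=5s outcome=F: state=OPEN
  event#4 t=9s outcome=S: state=OPEN
  event#5 t=11s outcome=F: state=OPEN
  event#6 t=14s outcome=S: state=OPEN
  event#7 t=15s outcome=F: state=OPEN
  event#8 t=17s outcome=S: state=OPEN
  event#9 t=21s outcome=F: state=OPEN
  event#10 t=22s outcome=F: state=OPEN
  event#11 t=25s outcome=S: state=OPEN
  event#12 t=27s outcome=F: state=OPEN
  event#13 t=29s outcome=F: state=OPEN
  event#14 t=32s outcome=F: state=OPEN
  event#15 t=34s outcome=F: state=OPEN
  event#16 t=36s outcome=S: state=OPEN
  event#17 t=37s outcome=S: state=OPEN
  event#18 t=39s outcome=F: state=OPEN
  event#19 t=40s outcome=F: state=OPEN

Answer: COOOOOOOOOOOOOOOOOO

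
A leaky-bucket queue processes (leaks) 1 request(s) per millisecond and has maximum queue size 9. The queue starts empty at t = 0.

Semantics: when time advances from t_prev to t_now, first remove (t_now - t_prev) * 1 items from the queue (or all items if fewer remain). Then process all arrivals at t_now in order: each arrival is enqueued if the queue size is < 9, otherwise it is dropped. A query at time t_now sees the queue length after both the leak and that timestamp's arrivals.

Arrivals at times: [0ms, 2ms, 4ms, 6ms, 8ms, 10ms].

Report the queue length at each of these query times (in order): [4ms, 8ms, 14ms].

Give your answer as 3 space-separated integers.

Answer: 1 1 0

Derivation:
Queue lengths at query times:
  query t=4ms: backlog = 1
  query t=8ms: backlog = 1
  query t=14ms: backlog = 0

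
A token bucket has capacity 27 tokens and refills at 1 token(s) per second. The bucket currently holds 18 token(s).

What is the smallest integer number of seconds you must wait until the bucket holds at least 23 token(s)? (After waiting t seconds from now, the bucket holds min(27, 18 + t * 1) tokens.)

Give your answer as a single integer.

Need 18 + t * 1 >= 23, so t >= 5/1.
Smallest integer t = ceil(5/1) = 5.

Answer: 5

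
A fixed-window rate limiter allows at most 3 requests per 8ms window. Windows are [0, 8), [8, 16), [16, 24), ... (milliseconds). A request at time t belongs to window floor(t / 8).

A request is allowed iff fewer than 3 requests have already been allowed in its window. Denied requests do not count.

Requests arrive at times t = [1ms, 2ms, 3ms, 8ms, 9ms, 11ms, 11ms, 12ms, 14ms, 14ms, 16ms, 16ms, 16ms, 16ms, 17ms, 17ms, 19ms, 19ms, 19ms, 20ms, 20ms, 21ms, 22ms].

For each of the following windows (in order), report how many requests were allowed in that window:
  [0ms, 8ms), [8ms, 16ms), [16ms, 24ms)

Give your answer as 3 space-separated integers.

Answer: 3 3 3

Derivation:
Processing requests:
  req#1 t=1ms (window 0): ALLOW
  req#2 t=2ms (window 0): ALLOW
  req#3 t=3ms (window 0): ALLOW
  req#4 t=8ms (window 1): ALLOW
  req#5 t=9ms (window 1): ALLOW
  req#6 t=11ms (window 1): ALLOW
  req#7 t=11ms (window 1): DENY
  req#8 t=12ms (window 1): DENY
  req#9 t=14ms (window 1): DENY
  req#10 t=14ms (window 1): DENY
  req#11 t=16ms (window 2): ALLOW
  req#12 t=16ms (window 2): ALLOW
  req#13 t=16ms (window 2): ALLOW
  req#14 t=16ms (window 2): DENY
  req#15 t=17ms (window 2): DENY
  req#16 t=17ms (window 2): DENY
  req#17 t=19ms (window 2): DENY
  req#18 t=19ms (window 2): DENY
  req#19 t=19ms (window 2): DENY
  req#20 t=20ms (window 2): DENY
  req#21 t=20ms (window 2): DENY
  req#22 t=21ms (window 2): DENY
  req#23 t=22ms (window 2): DENY

Allowed counts by window: 3 3 3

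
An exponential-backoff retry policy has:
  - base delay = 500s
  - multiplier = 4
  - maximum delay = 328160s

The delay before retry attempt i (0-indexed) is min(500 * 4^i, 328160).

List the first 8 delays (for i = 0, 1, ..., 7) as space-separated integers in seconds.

Answer: 500 2000 8000 32000 128000 328160 328160 328160

Derivation:
Computing each delay:
  i=0: min(500*4^0, 328160) = 500
  i=1: min(500*4^1, 328160) = 2000
  i=2: min(500*4^2, 328160) = 8000
  i=3: min(500*4^3, 328160) = 32000
  i=4: min(500*4^4, 328160) = 128000
  i=5: min(500*4^5, 328160) = 328160
  i=6: min(500*4^6, 328160) = 328160
  i=7: min(500*4^7, 328160) = 328160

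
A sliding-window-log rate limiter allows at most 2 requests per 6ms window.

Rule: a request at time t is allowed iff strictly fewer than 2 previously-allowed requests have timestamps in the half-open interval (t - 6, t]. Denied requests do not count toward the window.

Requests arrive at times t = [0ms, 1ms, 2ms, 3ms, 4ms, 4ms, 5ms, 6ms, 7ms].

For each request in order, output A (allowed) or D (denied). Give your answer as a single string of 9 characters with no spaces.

Answer: AADDDDDAA

Derivation:
Tracking allowed requests in the window:
  req#1 t=0ms: ALLOW
  req#2 t=1ms: ALLOW
  req#3 t=2ms: DENY
  req#4 t=3ms: DENY
  req#5 t=4ms: DENY
  req#6 t=4ms: DENY
  req#7 t=5ms: DENY
  req#8 t=6ms: ALLOW
  req#9 t=7ms: ALLOW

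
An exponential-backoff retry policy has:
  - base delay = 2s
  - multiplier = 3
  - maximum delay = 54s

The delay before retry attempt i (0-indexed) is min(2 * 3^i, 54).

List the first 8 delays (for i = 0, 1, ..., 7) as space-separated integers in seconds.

Answer: 2 6 18 54 54 54 54 54

Derivation:
Computing each delay:
  i=0: min(2*3^0, 54) = 2
  i=1: min(2*3^1, 54) = 6
  i=2: min(2*3^2, 54) = 18
  i=3: min(2*3^3, 54) = 54
  i=4: min(2*3^4, 54) = 54
  i=5: min(2*3^5, 54) = 54
  i=6: min(2*3^6, 54) = 54
  i=7: min(2*3^7, 54) = 54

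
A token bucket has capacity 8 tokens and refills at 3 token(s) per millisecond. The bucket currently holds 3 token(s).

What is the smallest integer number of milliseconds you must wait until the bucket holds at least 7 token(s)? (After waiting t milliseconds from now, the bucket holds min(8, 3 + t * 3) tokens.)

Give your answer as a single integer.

Answer: 2

Derivation:
Need 3 + t * 3 >= 7, so t >= 4/3.
Smallest integer t = ceil(4/3) = 2.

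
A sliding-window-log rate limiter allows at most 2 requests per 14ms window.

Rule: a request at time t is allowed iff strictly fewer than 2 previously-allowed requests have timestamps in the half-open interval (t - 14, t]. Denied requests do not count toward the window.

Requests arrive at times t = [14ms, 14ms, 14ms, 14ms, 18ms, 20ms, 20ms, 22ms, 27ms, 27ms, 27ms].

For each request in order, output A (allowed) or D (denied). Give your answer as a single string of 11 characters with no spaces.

Tracking allowed requests in the window:
  req#1 t=14ms: ALLOW
  req#2 t=14ms: ALLOW
  req#3 t=14ms: DENY
  req#4 t=14ms: DENY
  req#5 t=18ms: DENY
  req#6 t=20ms: DENY
  req#7 t=20ms: DENY
  req#8 t=22ms: DENY
  req#9 t=27ms: DENY
  req#10 t=27ms: DENY
  req#11 t=27ms: DENY

Answer: AADDDDDDDDD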